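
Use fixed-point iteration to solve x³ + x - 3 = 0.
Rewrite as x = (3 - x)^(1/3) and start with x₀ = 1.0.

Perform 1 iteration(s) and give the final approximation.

Equation: x³ + x - 3 = 0
Fixed-point form: x = (3 - x)^(1/3)
x₀ = 1.0

x_1 = g(1.000000) = 1.259921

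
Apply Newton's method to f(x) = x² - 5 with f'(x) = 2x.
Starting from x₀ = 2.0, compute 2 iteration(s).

f(x) = x² - 5
f'(x) = 2x
x₀ = 2.0

Newton-Raphson formula: x_{n+1} = x_n - f(x_n)/f'(x_n)

Iteration 1:
  f(2.000000) = -1.000000
  f'(2.000000) = 4.000000
  x_1 = 2.000000 - (-1.000000)/4.000000 = 2.250000
Iteration 2:
  f(2.250000) = 0.062500
  f'(2.250000) = 4.500000
  x_2 = 2.250000 - 0.062500/4.500000 = 2.236111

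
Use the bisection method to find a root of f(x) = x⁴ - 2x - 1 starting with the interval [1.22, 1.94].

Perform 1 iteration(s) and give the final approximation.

f(x) = x⁴ - 2x - 1
Initial interval: [1.22, 1.94]

Iteration 1:
  c_1 = (1.220000 + 1.940000)/2 = 1.580000
  f(c_1) = f(1.580000) = 2.072013
  f(a) × f(c) < 0, new interval: [1.220000, 1.580000]

After 1 iteration(s), the approximation is c_1 = 1.580000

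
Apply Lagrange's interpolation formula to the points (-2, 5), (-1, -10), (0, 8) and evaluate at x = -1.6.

Lagrange interpolation formula:
P(x) = Σ yᵢ × Lᵢ(x)
where Lᵢ(x) = Π_{j≠i} (x - xⱼ)/(xᵢ - xⱼ)

L_0(-1.6) = (-1.6 - (-1))/(-2 - (-1)) × (-1.6 - 0)/(-2 - 0) = 0.480000
L_1(-1.6) = (-1.6 - (-2))/(-1 - (-2)) × (-1.6 - 0)/(-1 - 0) = 0.640000
L_2(-1.6) = (-1.6 - (-2))/(0 - (-2)) × (-1.6 - (-1))/(0 - (-1)) = -0.120000

P(-1.6) = 5×L_0(-1.6) + (-10)×L_1(-1.6) + 8×L_2(-1.6)
P(-1.6) = -4.960000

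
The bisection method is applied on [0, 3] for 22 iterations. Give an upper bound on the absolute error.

Bisection error bound: |error| ≤ (b-a)/2^n
|error| ≤ (3 - 0)/2^22 = 3/2^22
|error| ≤ 0.0000007153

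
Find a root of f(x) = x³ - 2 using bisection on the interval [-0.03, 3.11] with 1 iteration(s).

f(x) = x³ - 2
Initial interval: [-0.03, 3.11]

Iteration 1:
  c_1 = (-0.030000 + 3.110000)/2 = 1.540000
  f(c_1) = f(1.540000) = 1.652264
  f(a) × f(c) < 0, new interval: [-0.030000, 1.540000]

After 1 iteration(s), the approximation is c_1 = 1.540000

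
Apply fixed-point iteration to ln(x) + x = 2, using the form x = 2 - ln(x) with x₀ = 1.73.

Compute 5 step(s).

Equation: ln(x) + x = 2
Fixed-point form: x = 2 - ln(x)
x₀ = 1.73

x_1 = g(1.730000) = 1.451879
x_2 = g(1.451879) = 1.627142
x_3 = g(1.627142) = 1.513175
x_4 = g(1.513175) = 1.585790
x_5 = g(1.585790) = 1.538917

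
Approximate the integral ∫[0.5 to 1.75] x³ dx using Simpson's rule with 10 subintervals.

f(x) = x³
a = 0.5, b = 1.75, n = 10
h = (b - a)/n = 0.125000

Simpson's rule: (h/3)[f(x₀) + 4f(x₁) + 2f(x₂) + ... + f(xₙ)]

x_0 = 0.5000, f(x_0) = 0.125000, coefficient = 1
x_1 = 0.6250, f(x_1) = 0.244141, coefficient = 4
x_2 = 0.7500, f(x_2) = 0.421875, coefficient = 2
x_3 = 0.8750, f(x_3) = 0.669922, coefficient = 4
x_4 = 1.0000, f(x_4) = 1.000000, coefficient = 2
x_5 = 1.1250, f(x_5) = 1.423828, coefficient = 4
x_6 = 1.2500, f(x_6) = 1.953125, coefficient = 2
x_7 = 1.3750, f(x_7) = 2.599609, coefficient = 4
x_8 = 1.5000, f(x_8) = 3.375000, coefficient = 2
x_9 = 1.6250, f(x_9) = 4.291016, coefficient = 4
x_10 = 1.7500, f(x_10) = 5.359375, coefficient = 1

I ≈ (0.125000/3) × 55.898438 = 2.329102
Exact value: 2.329102
Error: 0.000000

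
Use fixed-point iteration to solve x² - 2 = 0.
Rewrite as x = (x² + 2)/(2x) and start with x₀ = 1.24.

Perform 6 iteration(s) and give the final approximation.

Equation: x² - 2 = 0
Fixed-point form: x = (x² + 2)/(2x)
x₀ = 1.24

x_1 = g(1.240000) = 1.426452
x_2 = g(1.426452) = 1.414266
x_3 = g(1.414266) = 1.414214
x_4 = g(1.414214) = 1.414214
x_5 = g(1.414214) = 1.414214
x_6 = g(1.414214) = 1.414214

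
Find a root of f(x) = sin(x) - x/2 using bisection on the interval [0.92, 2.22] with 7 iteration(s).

f(x) = sin(x) - x/2
Initial interval: [0.92, 2.22]

Iteration 1:
  c_1 = (0.920000 + 2.220000)/2 = 1.570000
  f(c_1) = f(1.570000) = 0.215000
  f(a) × f(c) ≥ 0, new interval: [1.570000, 2.220000]
Iteration 2:
  c_2 = (1.570000 + 2.220000)/2 = 1.895000
  f(c_2) = f(1.895000) = 0.000405
  f(a) × f(c) ≥ 0, new interval: [1.895000, 2.220000]
Iteration 3:
  c_3 = (1.895000 + 2.220000)/2 = 2.057500
  f(c_3) = f(2.057500) = -0.144871
  f(a) × f(c) < 0, new interval: [1.895000, 2.057500]
Iteration 4:
  c_4 = (1.895000 + 2.057500)/2 = 1.976250
  f(c_4) = f(1.976250) = -0.069201
  f(a) × f(c) < 0, new interval: [1.895000, 1.976250]
Iteration 5:
  c_5 = (1.895000 + 1.976250)/2 = 1.935625
  f(c_5) = f(1.935625) = -0.033628
  f(a) × f(c) < 0, new interval: [1.895000, 1.935625]
Iteration 6:
  c_6 = (1.895000 + 1.935625)/2 = 1.915312
  f(c_6) = f(1.915312) = -0.016417
  f(a) × f(c) < 0, new interval: [1.895000, 1.915312]
Iteration 7:
  c_7 = (1.895000 + 1.915312)/2 = 1.905156
  f(c_7) = f(1.905156) = -0.007958
  f(a) × f(c) < 0, new interval: [1.895000, 1.905156]

After 7 iteration(s), the approximation is c_7 = 1.905156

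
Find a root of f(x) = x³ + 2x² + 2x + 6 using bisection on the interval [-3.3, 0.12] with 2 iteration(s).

f(x) = x³ + 2x² + 2x + 6
Initial interval: [-3.3, 0.12]

Iteration 1:
  c_1 = (-3.300000 + 0.120000)/2 = -1.590000
  f(c_1) = f(-1.590000) = 3.856521
  f(a) × f(c) < 0, new interval: [-3.300000, -1.590000]
Iteration 2:
  c_2 = (-3.300000 + (-1.590000))/2 = -2.445000
  f(c_2) = f(-2.445000) = -1.550221
  f(a) × f(c) ≥ 0, new interval: [-2.445000, -1.590000]

After 2 iteration(s), the approximation is c_2 = -2.445000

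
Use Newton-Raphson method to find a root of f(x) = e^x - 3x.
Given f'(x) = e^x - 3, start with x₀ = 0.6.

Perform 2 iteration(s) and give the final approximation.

f(x) = e^x - 3x
f'(x) = e^x - 3
x₀ = 0.6

Newton-Raphson formula: x_{n+1} = x_n - f(x_n)/f'(x_n)

Iteration 1:
  f(0.600000) = 0.022119
  f'(0.600000) = -1.177881
  x_1 = 0.600000 - 0.022119/(-1.177881) = 0.618778
Iteration 2:
  f(0.618778) = 0.000323
  f'(0.618778) = -1.143341
  x_2 = 0.618778 - 0.000323/(-1.143341) = 0.619061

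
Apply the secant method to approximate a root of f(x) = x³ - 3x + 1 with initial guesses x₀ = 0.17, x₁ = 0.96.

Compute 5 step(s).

f(x) = x³ - 3x + 1
x₀ = 0.17, x₁ = 0.96

Secant formula: x_{n+1} = x_n - f(x_n)(x_n - x_{n-1})/(f(x_n) - f(x_{n-1}))

Iteration 1:
  f(0.170000) = 0.494913
  f(0.960000) = -0.995264
  x_2 = 0.960000 - (-0.995264)×(0.960000 - 0.170000)/(-0.995264 - 0.494913)
       = 0.432372
Iteration 2:
  f(0.960000) = -0.995264
  f(0.432372) = -0.216287
  x_3 = 0.432372 - (-0.216287)×(0.432372 - 0.960000)/(-0.216287 - (-0.995264))
       = 0.285874
Iteration 3:
  f(0.432372) = -0.216287
  f(0.285874) = 0.165741
  x_4 = 0.285874 - 0.165741×(0.285874 - 0.432372)/(0.165741 - (-0.216287))
       = 0.349432
Iteration 4:
  f(0.285874) = 0.165741
  f(0.349432) = -0.005628
  x_5 = 0.349432 - (-0.005628)×(0.349432 - 0.285874)/(-0.005628 - 0.165741)
       = 0.347344
Iteration 5:
  f(0.349432) = -0.005628
  f(0.347344) = -0.000126
  x_6 = 0.347344 - (-0.000126)×(0.347344 - 0.349432)/(-0.000126 - (-0.005628))
       = 0.347296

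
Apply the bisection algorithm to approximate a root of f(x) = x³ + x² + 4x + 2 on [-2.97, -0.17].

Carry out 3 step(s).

f(x) = x³ + x² + 4x + 2
Initial interval: [-2.97, -0.17]

Iteration 1:
  c_1 = (-2.970000 + (-0.170000))/2 = -1.570000
  f(c_1) = f(-1.570000) = -5.684993
  f(a) × f(c) ≥ 0, new interval: [-1.570000, -0.170000]
Iteration 2:
  c_2 = (-1.570000 + (-0.170000))/2 = -0.870000
  f(c_2) = f(-0.870000) = -1.381603
  f(a) × f(c) ≥ 0, new interval: [-0.870000, -0.170000]
Iteration 3:
  c_3 = (-0.870000 + (-0.170000))/2 = -0.520000
  f(c_3) = f(-0.520000) = 0.049792
  f(a) × f(c) < 0, new interval: [-0.870000, -0.520000]

After 3 iteration(s), the approximation is c_3 = -0.520000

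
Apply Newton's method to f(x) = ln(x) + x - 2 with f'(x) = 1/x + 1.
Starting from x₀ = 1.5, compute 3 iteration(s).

f(x) = ln(x) + x - 2
f'(x) = 1/x + 1
x₀ = 1.5

Newton-Raphson formula: x_{n+1} = x_n - f(x_n)/f'(x_n)

Iteration 1:
  f(1.500000) = -0.094535
  f'(1.500000) = 1.666667
  x_1 = 1.500000 - (-0.094535)/1.666667 = 1.556721
Iteration 2:
  f(1.556721) = -0.000697
  f'(1.556721) = 1.642376
  x_2 = 1.556721 - (-0.000697)/1.642376 = 1.557146
Iteration 3:
  f(1.557146) = 0.000000
  f'(1.557146) = 1.642201
  x_3 = 1.557146 - 0.000000/1.642201 = 1.557146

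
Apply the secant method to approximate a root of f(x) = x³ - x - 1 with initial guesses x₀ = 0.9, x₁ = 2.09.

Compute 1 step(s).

f(x) = x³ - x - 1
x₀ = 0.9, x₁ = 2.09

Secant formula: x_{n+1} = x_n - f(x_n)(x_n - x_{n-1})/(f(x_n) - f(x_{n-1}))

Iteration 1:
  f(0.900000) = -1.171000
  f(2.090000) = 6.039329
  x_2 = 2.090000 - 6.039329×(2.090000 - 0.900000)/(6.039329 - (-1.171000))
       = 1.093263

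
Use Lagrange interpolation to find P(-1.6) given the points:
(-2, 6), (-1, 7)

Lagrange interpolation formula:
P(x) = Σ yᵢ × Lᵢ(x)
where Lᵢ(x) = Π_{j≠i} (x - xⱼ)/(xᵢ - xⱼ)

L_0(-1.6) = (-1.6 - (-1))/(-2 - (-1)) = 0.600000
L_1(-1.6) = (-1.6 - (-2))/(-1 - (-2)) = 0.400000

P(-1.6) = 6×L_0(-1.6) + 7×L_1(-1.6)
P(-1.6) = 6.400000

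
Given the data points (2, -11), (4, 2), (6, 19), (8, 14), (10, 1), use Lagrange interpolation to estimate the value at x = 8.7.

Lagrange interpolation formula:
P(x) = Σ yᵢ × Lᵢ(x)
where Lᵢ(x) = Π_{j≠i} (x - xⱼ)/(xᵢ - xⱼ)

L_0(8.7) = (8.7 - 4)/(2 - 4) × (8.7 - 6)/(2 - 6) × (8.7 - 8)/(2 - 8) × (8.7 - 10)/(2 - 10) = -0.030073
L_1(8.7) = (8.7 - 2)/(4 - 2) × (8.7 - 6)/(4 - 6) × (8.7 - 8)/(4 - 8) × (8.7 - 10)/(4 - 10) = 0.171478
L_2(8.7) = (8.7 - 2)/(6 - 2) × (8.7 - 4)/(6 - 4) × (8.7 - 8)/(6 - 8) × (8.7 - 10)/(6 - 10) = -0.447748
L_3(8.7) = (8.7 - 2)/(8 - 2) × (8.7 - 4)/(8 - 4) × (8.7 - 6)/(8 - 6) × (8.7 - 10)/(8 - 10) = 1.151353
L_4(8.7) = (8.7 - 2)/(10 - 2) × (8.7 - 4)/(10 - 4) × (8.7 - 6)/(10 - 6) × (8.7 - 8)/(10 - 8) = 0.154990

P(8.7) = (-11)×L_0(8.7) + 2×L_1(8.7) + 19×L_2(8.7) + 14×L_3(8.7) + 1×L_4(8.7)
P(8.7) = 8.440469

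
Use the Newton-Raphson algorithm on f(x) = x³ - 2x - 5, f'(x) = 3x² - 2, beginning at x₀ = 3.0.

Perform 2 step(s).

f(x) = x³ - 2x - 5
f'(x) = 3x² - 2
x₀ = 3.0

Newton-Raphson formula: x_{n+1} = x_n - f(x_n)/f'(x_n)

Iteration 1:
  f(3.000000) = 16.000000
  f'(3.000000) = 25.000000
  x_1 = 3.000000 - 16.000000/25.000000 = 2.360000
Iteration 2:
  f(2.360000) = 3.424256
  f'(2.360000) = 14.708800
  x_2 = 2.360000 - 3.424256/14.708800 = 2.127197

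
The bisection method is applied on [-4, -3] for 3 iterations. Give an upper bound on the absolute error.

Bisection error bound: |error| ≤ (b-a)/2^n
|error| ≤ (-3 - (-4))/2^3 = 1/2^3
|error| ≤ 0.1250000000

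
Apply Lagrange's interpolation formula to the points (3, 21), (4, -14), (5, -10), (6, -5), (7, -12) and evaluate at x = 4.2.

Lagrange interpolation formula:
P(x) = Σ yᵢ × Lᵢ(x)
where Lᵢ(x) = Π_{j≠i} (x - xⱼ)/(xᵢ - xⱼ)

L_0(4.2) = (4.2 - 4)/(3 - 4) × (4.2 - 5)/(3 - 5) × (4.2 - 6)/(3 - 6) × (4.2 - 7)/(3 - 7) = -0.033600
L_1(4.2) = (4.2 - 3)/(4 - 3) × (4.2 - 5)/(4 - 5) × (4.2 - 6)/(4 - 6) × (4.2 - 7)/(4 - 7) = 0.806400
L_2(4.2) = (4.2 - 3)/(5 - 3) × (4.2 - 4)/(5 - 4) × (4.2 - 6)/(5 - 6) × (4.2 - 7)/(5 - 7) = 0.302400
L_3(4.2) = (4.2 - 3)/(6 - 3) × (4.2 - 4)/(6 - 4) × (4.2 - 5)/(6 - 5) × (4.2 - 7)/(6 - 7) = -0.089600
L_4(4.2) = (4.2 - 3)/(7 - 3) × (4.2 - 4)/(7 - 4) × (4.2 - 5)/(7 - 5) × (4.2 - 6)/(7 - 6) = 0.014400

P(4.2) = 21×L_0(4.2) + (-14)×L_1(4.2) + (-10)×L_2(4.2) + (-5)×L_3(4.2) + (-12)×L_4(4.2)
P(4.2) = -14.744000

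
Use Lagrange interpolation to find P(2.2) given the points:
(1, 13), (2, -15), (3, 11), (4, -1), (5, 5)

Lagrange interpolation formula:
P(x) = Σ yᵢ × Lᵢ(x)
where Lᵢ(x) = Π_{j≠i} (x - xⱼ)/(xᵢ - xⱼ)

L_0(2.2) = (2.2 - 2)/(1 - 2) × (2.2 - 3)/(1 - 3) × (2.2 - 4)/(1 - 4) × (2.2 - 5)/(1 - 5) = -0.033600
L_1(2.2) = (2.2 - 1)/(2 - 1) × (2.2 - 3)/(2 - 3) × (2.2 - 4)/(2 - 4) × (2.2 - 5)/(2 - 5) = 0.806400
L_2(2.2) = (2.2 - 1)/(3 - 1) × (2.2 - 2)/(3 - 2) × (2.2 - 4)/(3 - 4) × (2.2 - 5)/(3 - 5) = 0.302400
L_3(2.2) = (2.2 - 1)/(4 - 1) × (2.2 - 2)/(4 - 2) × (2.2 - 3)/(4 - 3) × (2.2 - 5)/(4 - 5) = -0.089600
L_4(2.2) = (2.2 - 1)/(5 - 1) × (2.2 - 2)/(5 - 2) × (2.2 - 3)/(5 - 3) × (2.2 - 4)/(5 - 4) = 0.014400

P(2.2) = 13×L_0(2.2) + (-15)×L_1(2.2) + 11×L_2(2.2) + (-1)×L_3(2.2) + 5×L_4(2.2)
P(2.2) = -9.044800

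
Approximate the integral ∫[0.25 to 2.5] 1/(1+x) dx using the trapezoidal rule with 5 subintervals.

f(x) = 1/(1+x)
a = 0.25, b = 2.5, n = 5
h = (b - a)/n = 0.450000

Trapezoidal rule: (h/2)[f(x₀) + 2f(x₁) + 2f(x₂) + ... + f(xₙ)]

x_0 = 0.2500, f(x_0) = 0.800000, coefficient = 1
x_1 = 0.7000, f(x_1) = 0.588235, coefficient = 2
x_2 = 1.1500, f(x_2) = 0.465116, coefficient = 2
x_3 = 1.6000, f(x_3) = 0.384615, coefficient = 2
x_4 = 2.0500, f(x_4) = 0.327869, coefficient = 2
x_5 = 2.5000, f(x_5) = 0.285714, coefficient = 1

I ≈ (0.450000/2) × 4.617386 = 1.038912
Exact value: 1.029619
Error: 0.009292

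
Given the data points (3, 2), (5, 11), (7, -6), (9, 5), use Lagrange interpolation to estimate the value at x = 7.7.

Lagrange interpolation formula:
P(x) = Σ yᵢ × Lᵢ(x)
where Lᵢ(x) = Π_{j≠i} (x - xⱼ)/(xᵢ - xⱼ)

L_0(7.7) = (7.7 - 5)/(3 - 5) × (7.7 - 7)/(3 - 7) × (7.7 - 9)/(3 - 9) = 0.051188
L_1(7.7) = (7.7 - 3)/(5 - 3) × (7.7 - 7)/(5 - 7) × (7.7 - 9)/(5 - 9) = -0.267313
L_2(7.7) = (7.7 - 3)/(7 - 3) × (7.7 - 5)/(7 - 5) × (7.7 - 9)/(7 - 9) = 1.031062
L_3(7.7) = (7.7 - 3)/(9 - 3) × (7.7 - 5)/(9 - 5) × (7.7 - 7)/(9 - 7) = 0.185063

P(7.7) = 2×L_0(7.7) + 11×L_1(7.7) + (-6)×L_2(7.7) + 5×L_3(7.7)
P(7.7) = -8.099125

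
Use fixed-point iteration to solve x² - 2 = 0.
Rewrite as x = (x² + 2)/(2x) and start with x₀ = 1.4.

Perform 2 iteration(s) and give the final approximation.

Equation: x² - 2 = 0
Fixed-point form: x = (x² + 2)/(2x)
x₀ = 1.4

x_1 = g(1.400000) = 1.414286
x_2 = g(1.414286) = 1.414214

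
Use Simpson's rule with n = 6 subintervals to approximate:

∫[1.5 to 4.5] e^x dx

f(x) = e^x
a = 1.5, b = 4.5, n = 6
h = (b - a)/n = 0.500000

Simpson's rule: (h/3)[f(x₀) + 4f(x₁) + 2f(x₂) + ... + f(xₙ)]

x_0 = 1.5000, f(x_0) = 4.481689, coefficient = 1
x_1 = 2.0000, f(x_1) = 7.389056, coefficient = 4
x_2 = 2.5000, f(x_2) = 12.182494, coefficient = 2
x_3 = 3.0000, f(x_3) = 20.085537, coefficient = 4
x_4 = 3.5000, f(x_4) = 33.115452, coefficient = 2
x_5 = 4.0000, f(x_5) = 54.598150, coefficient = 4
x_6 = 4.5000, f(x_6) = 90.017131, coefficient = 1

I ≈ (0.500000/3) × 513.385684 = 85.564281
Exact value: 85.535442
Error: 0.028839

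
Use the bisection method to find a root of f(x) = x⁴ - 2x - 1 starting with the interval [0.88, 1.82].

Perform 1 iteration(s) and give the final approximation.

f(x) = x⁴ - 2x - 1
Initial interval: [0.88, 1.82]

Iteration 1:
  c_1 = (0.880000 + 1.820000)/2 = 1.350000
  f(c_1) = f(1.350000) = -0.378494
  f(a) × f(c) ≥ 0, new interval: [1.350000, 1.820000]

After 1 iteration(s), the approximation is c_1 = 1.350000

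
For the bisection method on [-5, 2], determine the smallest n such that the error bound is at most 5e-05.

We need (b-a)/2^n ≤ 5e-05
(2 - (-5))/2^n ≤ 5e-05
7/2^n ≤ 5e-05
2^n ≥ 140000
n ≥ log₂(140000) = 17.10
n ≥ 18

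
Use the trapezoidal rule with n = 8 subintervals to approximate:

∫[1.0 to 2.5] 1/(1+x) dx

f(x) = 1/(1+x)
a = 1.0, b = 2.5, n = 8
h = (b - a)/n = 0.187500

Trapezoidal rule: (h/2)[f(x₀) + 2f(x₁) + 2f(x₂) + ... + f(xₙ)]

x_0 = 1.0000, f(x_0) = 0.500000, coefficient = 1
x_1 = 1.1875, f(x_1) = 0.457143, coefficient = 2
x_2 = 1.3750, f(x_2) = 0.421053, coefficient = 2
x_3 = 1.5625, f(x_3) = 0.390244, coefficient = 2
x_4 = 1.7500, f(x_4) = 0.363636, coefficient = 2
x_5 = 1.9375, f(x_5) = 0.340426, coefficient = 2
x_6 = 2.1250, f(x_6) = 0.320000, coefficient = 2
x_7 = 2.3125, f(x_7) = 0.301887, coefficient = 2
x_8 = 2.5000, f(x_8) = 0.285714, coefficient = 1

I ≈ (0.187500/2) × 5.974490 = 0.560108
Exact value: 0.559616
Error: 0.000493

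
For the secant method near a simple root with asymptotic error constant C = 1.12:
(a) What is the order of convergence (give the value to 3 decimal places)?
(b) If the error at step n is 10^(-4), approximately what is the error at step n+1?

(a) Secant method has superlinear convergence with order φ = (1+√5)/2 ≈ 1.618.
    This means |e_{n+1}| ≈ C|e_n|^1.618.

(b) With |e_n| = 10^(-4) and C = 1.12:
    |e_{n+1}| ≈ 1.12 × (10^(-4))^1.618 = 1.12 × 10^(-6.47)

(a) ≈ 1.618 (golden ratio); (b) |e_{n+1}| ≈ 3.776e-07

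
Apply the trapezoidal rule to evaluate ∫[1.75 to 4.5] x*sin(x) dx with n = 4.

f(x) = x*sin(x)
a = 1.75, b = 4.5, n = 4
h = (b - a)/n = 0.687500

Trapezoidal rule: (h/2)[f(x₀) + 2f(x₁) + 2f(x₂) + ... + f(xₙ)]

x_0 = 1.7500, f(x_0) = 1.721975, coefficient = 1
x_1 = 2.4375, f(x_1) = 1.577897, coefficient = 2
x_2 = 3.1250, f(x_2) = 0.051850, coefficient = 2
x_3 = 3.8125, f(x_3) = -2.370220, coefficient = 2
x_4 = 4.5000, f(x_4) = -4.398886, coefficient = 1

I ≈ (0.687500/2) × -4.157855 = -1.429263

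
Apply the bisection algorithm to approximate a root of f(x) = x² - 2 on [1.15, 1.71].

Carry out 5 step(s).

f(x) = x² - 2
Initial interval: [1.15, 1.71]

Iteration 1:
  c_1 = (1.150000 + 1.710000)/2 = 1.430000
  f(c_1) = f(1.430000) = 0.044900
  f(a) × f(c) < 0, new interval: [1.150000, 1.430000]
Iteration 2:
  c_2 = (1.150000 + 1.430000)/2 = 1.290000
  f(c_2) = f(1.290000) = -0.335900
  f(a) × f(c) ≥ 0, new interval: [1.290000, 1.430000]
Iteration 3:
  c_3 = (1.290000 + 1.430000)/2 = 1.360000
  f(c_3) = f(1.360000) = -0.150400
  f(a) × f(c) ≥ 0, new interval: [1.360000, 1.430000]
Iteration 4:
  c_4 = (1.360000 + 1.430000)/2 = 1.395000
  f(c_4) = f(1.395000) = -0.053975
  f(a) × f(c) ≥ 0, new interval: [1.395000, 1.430000]
Iteration 5:
  c_5 = (1.395000 + 1.430000)/2 = 1.412500
  f(c_5) = f(1.412500) = -0.004844
  f(a) × f(c) ≥ 0, new interval: [1.412500, 1.430000]

After 5 iteration(s), the approximation is c_5 = 1.412500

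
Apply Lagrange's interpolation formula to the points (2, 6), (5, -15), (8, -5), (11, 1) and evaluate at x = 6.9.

Lagrange interpolation formula:
P(x) = Σ yᵢ × Lᵢ(x)
where Lᵢ(x) = Π_{j≠i} (x - xⱼ)/(xᵢ - xⱼ)

L_0(6.9) = (6.9 - 5)/(2 - 5) × (6.9 - 8)/(2 - 8) × (6.9 - 11)/(2 - 11) = -0.052895
L_1(6.9) = (6.9 - 2)/(5 - 2) × (6.9 - 8)/(5 - 8) × (6.9 - 11)/(5 - 11) = 0.409241
L_2(6.9) = (6.9 - 2)/(8 - 2) × (6.9 - 5)/(8 - 5) × (6.9 - 11)/(8 - 11) = 0.706870
L_3(6.9) = (6.9 - 2)/(11 - 2) × (6.9 - 5)/(11 - 5) × (6.9 - 8)/(11 - 8) = -0.063216

P(6.9) = 6×L_0(6.9) + (-15)×L_1(6.9) + (-5)×L_2(6.9) + 1×L_3(6.9)
P(6.9) = -10.053549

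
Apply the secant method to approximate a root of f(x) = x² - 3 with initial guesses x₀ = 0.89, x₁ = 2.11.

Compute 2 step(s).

f(x) = x² - 3
x₀ = 0.89, x₁ = 2.11

Secant formula: x_{n+1} = x_n - f(x_n)(x_n - x_{n-1})/(f(x_n) - f(x_{n-1}))

Iteration 1:
  f(0.890000) = -2.207900
  f(2.110000) = 1.452100
  x_2 = 2.110000 - 1.452100×(2.110000 - 0.890000)/(1.452100 - (-2.207900))
       = 1.625967
Iteration 2:
  f(2.110000) = 1.452100
  f(1.625967) = -0.356232
  x_3 = 1.625967 - (-0.356232)×(1.625967 - 2.110000)/(-0.356232 - 1.452100)
       = 1.721319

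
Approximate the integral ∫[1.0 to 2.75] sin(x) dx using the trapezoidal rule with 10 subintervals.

f(x) = sin(x)
a = 1.0, b = 2.75, n = 10
h = (b - a)/n = 0.175000

Trapezoidal rule: (h/2)[f(x₀) + 2f(x₁) + 2f(x₂) + ... + f(xₙ)]

x_0 = 1.0000, f(x_0) = 0.841471, coefficient = 1
x_1 = 1.1750, f(x_1) = 0.922690, coefficient = 2
x_2 = 1.3500, f(x_2) = 0.975723, coefficient = 2
x_3 = 1.5250, f(x_3) = 0.998952, coefficient = 2
x_4 = 1.7000, f(x_4) = 0.991665, coefficient = 2
x_5 = 1.8750, f(x_5) = 0.954086, coefficient = 2
x_6 = 2.0500, f(x_6) = 0.887362, coefficient = 2
x_7 = 2.2250, f(x_7) = 0.793533, coefficient = 2
x_8 = 2.4000, f(x_8) = 0.675463, coefficient = 2
x_9 = 2.5750, f(x_9) = 0.536760, coefficient = 2
x_10 = 2.7500, f(x_10) = 0.381661, coefficient = 1

I ≈ (0.175000/2) × 16.695600 = 1.460865
Exact value: 1.464605
Error: 0.003740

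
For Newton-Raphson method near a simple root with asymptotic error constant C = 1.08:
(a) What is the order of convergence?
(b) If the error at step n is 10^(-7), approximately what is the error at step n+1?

(a) Newton-Raphson has quadratic (order 2) convergence near simple roots.
    This means |e_{n+1}| ≈ C|e_n|².

(b) With |e_n| = 10^(-7) and C = 1.08:
    |e_{n+1}| ≈ 1.08 × (10^(-7))² = 1.08 × 10^(-14)

(a) 2 (quadratic); (b) |e_{n+1}| ≈ 1.080e-14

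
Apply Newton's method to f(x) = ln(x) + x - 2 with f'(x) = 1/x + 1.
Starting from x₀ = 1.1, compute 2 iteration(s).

f(x) = ln(x) + x - 2
f'(x) = 1/x + 1
x₀ = 1.1

Newton-Raphson formula: x_{n+1} = x_n - f(x_n)/f'(x_n)

Iteration 1:
  f(1.100000) = -0.804690
  f'(1.100000) = 1.909091
  x_1 = 1.100000 - (-0.804690)/1.909091 = 1.521504
Iteration 2:
  f(1.521504) = -0.058796
  f'(1.521504) = 1.657244
  x_2 = 1.521504 - (-0.058796)/1.657244 = 1.556983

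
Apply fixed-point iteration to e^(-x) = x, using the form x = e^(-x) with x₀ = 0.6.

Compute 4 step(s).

Equation: e^(-x) = x
Fixed-point form: x = e^(-x)
x₀ = 0.6

x_1 = g(0.600000) = 0.548812
x_2 = g(0.548812) = 0.577636
x_3 = g(0.577636) = 0.561224
x_4 = g(0.561224) = 0.570511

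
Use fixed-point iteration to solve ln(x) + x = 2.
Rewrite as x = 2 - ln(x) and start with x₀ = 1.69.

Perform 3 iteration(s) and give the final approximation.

Equation: ln(x) + x = 2
Fixed-point form: x = 2 - ln(x)
x₀ = 1.69

x_1 = g(1.690000) = 1.475271
x_2 = g(1.475271) = 1.611158
x_3 = g(1.611158) = 1.523047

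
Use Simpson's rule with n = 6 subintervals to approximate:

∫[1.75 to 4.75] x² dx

f(x) = x²
a = 1.75, b = 4.75, n = 6
h = (b - a)/n = 0.500000

Simpson's rule: (h/3)[f(x₀) + 4f(x₁) + 2f(x₂) + ... + f(xₙ)]

x_0 = 1.7500, f(x_0) = 3.062500, coefficient = 1
x_1 = 2.2500, f(x_1) = 5.062500, coefficient = 4
x_2 = 2.7500, f(x_2) = 7.562500, coefficient = 2
x_3 = 3.2500, f(x_3) = 10.562500, coefficient = 4
x_4 = 3.7500, f(x_4) = 14.062500, coefficient = 2
x_5 = 4.2500, f(x_5) = 18.062500, coefficient = 4
x_6 = 4.7500, f(x_6) = 22.562500, coefficient = 1

I ≈ (0.500000/3) × 203.625000 = 33.937500
Exact value: 33.937500
Error: 0.000000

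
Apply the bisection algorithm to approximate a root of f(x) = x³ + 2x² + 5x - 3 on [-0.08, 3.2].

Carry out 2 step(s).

f(x) = x³ + 2x² + 5x - 3
Initial interval: [-0.08, 3.2]

Iteration 1:
  c_1 = (-0.080000 + 3.200000)/2 = 1.560000
  f(c_1) = f(1.560000) = 13.463616
  f(a) × f(c) < 0, new interval: [-0.080000, 1.560000]
Iteration 2:
  c_2 = (-0.080000 + 1.560000)/2 = 0.740000
  f(c_2) = f(0.740000) = 2.200424
  f(a) × f(c) < 0, new interval: [-0.080000, 0.740000]

After 2 iteration(s), the approximation is c_2 = 0.740000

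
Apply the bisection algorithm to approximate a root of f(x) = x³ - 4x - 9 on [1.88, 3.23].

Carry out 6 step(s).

f(x) = x³ - 4x - 9
Initial interval: [1.88, 3.23]

Iteration 1:
  c_1 = (1.880000 + 3.230000)/2 = 2.555000
  f(c_1) = f(2.555000) = -2.540896
  f(a) × f(c) ≥ 0, new interval: [2.555000, 3.230000]
Iteration 2:
  c_2 = (2.555000 + 3.230000)/2 = 2.892500
  f(c_2) = f(2.892500) = 3.630264
  f(a) × f(c) < 0, new interval: [2.555000, 2.892500]
Iteration 3:
  c_3 = (2.555000 + 2.892500)/2 = 2.723750
  f(c_3) = f(2.723750) = 0.311995
  f(a) × f(c) < 0, new interval: [2.555000, 2.723750]
Iteration 4:
  c_4 = (2.555000 + 2.723750)/2 = 2.639375
  f(c_4) = f(2.639375) = -1.170821
  f(a) × f(c) ≥ 0, new interval: [2.639375, 2.723750]
Iteration 5:
  c_5 = (2.639375 + 2.723750)/2 = 2.681563
  f(c_5) = f(2.681563) = -0.443731
  f(a) × f(c) ≥ 0, new interval: [2.681563, 2.723750]
Iteration 6:
  c_6 = (2.681563 + 2.723750)/2 = 2.702656
  f(c_6) = f(2.702656) = -0.069476
  f(a) × f(c) ≥ 0, new interval: [2.702656, 2.723750]

After 6 iteration(s), the approximation is c_6 = 2.702656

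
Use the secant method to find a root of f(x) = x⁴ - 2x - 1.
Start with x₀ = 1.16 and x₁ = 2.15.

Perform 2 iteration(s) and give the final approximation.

f(x) = x⁴ - 2x - 1
x₀ = 1.16, x₁ = 2.15

Secant formula: x_{n+1} = x_n - f(x_n)(x_n - x_{n-1})/(f(x_n) - f(x_{n-1}))

Iteration 1:
  f(1.160000) = -1.509361
  f(2.150000) = 16.067506
  x_2 = 2.150000 - 16.067506×(2.150000 - 1.160000)/(16.067506 - (-1.509361))
       = 1.245013
Iteration 2:
  f(2.150000) = 16.067506
  f(1.245013) = -1.087347
  x_3 = 1.245013 - (-1.087347)×(1.245013 - 2.150000)/(-1.087347 - 16.067506)
       = 1.302375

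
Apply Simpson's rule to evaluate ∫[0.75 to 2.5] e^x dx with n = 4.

f(x) = e^x
a = 0.75, b = 2.5, n = 4
h = (b - a)/n = 0.437500

Simpson's rule: (h/3)[f(x₀) + 4f(x₁) + 2f(x₂) + ... + f(xₙ)]

x_0 = 0.7500, f(x_0) = 2.117000, coefficient = 1
x_1 = 1.1875, f(x_1) = 3.278874, coefficient = 4
x_2 = 1.6250, f(x_2) = 5.078419, coefficient = 2
x_3 = 2.0625, f(x_3) = 7.865609, coefficient = 4
x_4 = 2.5000, f(x_4) = 12.182494, coefficient = 1

I ≈ (0.437500/3) × 69.034264 = 10.067497
Exact value: 10.065494
Error: 0.002003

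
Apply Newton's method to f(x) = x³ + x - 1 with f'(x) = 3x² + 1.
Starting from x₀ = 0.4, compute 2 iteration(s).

f(x) = x³ + x - 1
f'(x) = 3x² + 1
x₀ = 0.4

Newton-Raphson formula: x_{n+1} = x_n - f(x_n)/f'(x_n)

Iteration 1:
  f(0.400000) = -0.536000
  f'(0.400000) = 1.480000
  x_1 = 0.400000 - (-0.536000)/1.480000 = 0.762162
Iteration 2:
  f(0.762162) = 0.204895
  f'(0.762162) = 2.742673
  x_2 = 0.762162 - 0.204895/2.742673 = 0.687456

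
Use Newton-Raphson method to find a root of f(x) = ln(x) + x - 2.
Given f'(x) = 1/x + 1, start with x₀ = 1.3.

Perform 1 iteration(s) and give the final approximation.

f(x) = ln(x) + x - 2
f'(x) = 1/x + 1
x₀ = 1.3

Newton-Raphson formula: x_{n+1} = x_n - f(x_n)/f'(x_n)

Iteration 1:
  f(1.300000) = -0.437636
  f'(1.300000) = 1.769231
  x_1 = 1.300000 - (-0.437636)/1.769231 = 1.547359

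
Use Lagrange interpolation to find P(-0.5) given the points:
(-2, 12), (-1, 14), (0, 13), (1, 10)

Lagrange interpolation formula:
P(x) = Σ yᵢ × Lᵢ(x)
where Lᵢ(x) = Π_{j≠i} (x - xⱼ)/(xᵢ - xⱼ)

L_0(-0.5) = (-0.5 - (-1))/(-2 - (-1)) × (-0.5 - 0)/(-2 - 0) × (-0.5 - 1)/(-2 - 1) = -0.062500
L_1(-0.5) = (-0.5 - (-2))/(-1 - (-2)) × (-0.5 - 0)/(-1 - 0) × (-0.5 - 1)/(-1 - 1) = 0.562500
L_2(-0.5) = (-0.5 - (-2))/(0 - (-2)) × (-0.5 - (-1))/(0 - (-1)) × (-0.5 - 1)/(0 - 1) = 0.562500
L_3(-0.5) = (-0.5 - (-2))/(1 - (-2)) × (-0.5 - (-1))/(1 - (-1)) × (-0.5 - 0)/(1 - 0) = -0.062500

P(-0.5) = 12×L_0(-0.5) + 14×L_1(-0.5) + 13×L_2(-0.5) + 10×L_3(-0.5)
P(-0.5) = 13.812500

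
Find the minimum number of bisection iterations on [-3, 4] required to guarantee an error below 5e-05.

We need (b-a)/2^n ≤ 5e-05
(4 - (-3))/2^n ≤ 5e-05
7/2^n ≤ 5e-05
2^n ≥ 140000
n ≥ log₂(140000) = 17.10
n ≥ 18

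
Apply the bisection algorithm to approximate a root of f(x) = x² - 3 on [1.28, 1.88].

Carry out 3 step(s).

f(x) = x² - 3
Initial interval: [1.28, 1.88]

Iteration 1:
  c_1 = (1.280000 + 1.880000)/2 = 1.580000
  f(c_1) = f(1.580000) = -0.503600
  f(a) × f(c) ≥ 0, new interval: [1.580000, 1.880000]
Iteration 2:
  c_2 = (1.580000 + 1.880000)/2 = 1.730000
  f(c_2) = f(1.730000) = -0.007100
  f(a) × f(c) ≥ 0, new interval: [1.730000, 1.880000]
Iteration 3:
  c_3 = (1.730000 + 1.880000)/2 = 1.805000
  f(c_3) = f(1.805000) = 0.258025
  f(a) × f(c) < 0, new interval: [1.730000, 1.805000]

After 3 iteration(s), the approximation is c_3 = 1.805000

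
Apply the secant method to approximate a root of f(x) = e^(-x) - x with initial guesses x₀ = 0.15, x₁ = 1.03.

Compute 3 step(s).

f(x) = e^(-x) - x
x₀ = 0.15, x₁ = 1.03

Secant formula: x_{n+1} = x_n - f(x_n)(x_n - x_{n-1})/(f(x_n) - f(x_{n-1}))

Iteration 1:
  f(0.150000) = 0.710708
  f(1.030000) = -0.672993
  x_2 = 1.030000 - (-0.672993)×(1.030000 - 0.150000)/(-0.672993 - 0.710708)
       = 0.601993
Iteration 2:
  f(1.030000) = -0.672993
  f(0.601993) = -0.054274
  x_3 = 0.601993 - (-0.054274)×(0.601993 - 1.030000)/(-0.054274 - (-0.672993))
       = 0.564448
Iteration 3:
  f(0.601993) = -0.054274
  f(0.564448) = 0.004226
  x_4 = 0.564448 - 0.004226×(0.564448 - 0.601993)/(0.004226 - (-0.054274))
       = 0.567160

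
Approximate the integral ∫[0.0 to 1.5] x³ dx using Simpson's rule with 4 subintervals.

f(x) = x³
a = 0.0, b = 1.5, n = 4
h = (b - a)/n = 0.375000

Simpson's rule: (h/3)[f(x₀) + 4f(x₁) + 2f(x₂) + ... + f(xₙ)]

x_0 = 0.0000, f(x_0) = 0.000000, coefficient = 1
x_1 = 0.3750, f(x_1) = 0.052734, coefficient = 4
x_2 = 0.7500, f(x_2) = 0.421875, coefficient = 2
x_3 = 1.1250, f(x_3) = 1.423828, coefficient = 4
x_4 = 1.5000, f(x_4) = 3.375000, coefficient = 1

I ≈ (0.375000/3) × 10.125000 = 1.265625
Exact value: 1.265625
Error: 0.000000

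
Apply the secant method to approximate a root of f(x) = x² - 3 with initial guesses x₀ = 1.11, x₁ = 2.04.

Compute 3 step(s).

f(x) = x² - 3
x₀ = 1.11, x₁ = 2.04

Secant formula: x_{n+1} = x_n - f(x_n)(x_n - x_{n-1})/(f(x_n) - f(x_{n-1}))

Iteration 1:
  f(1.110000) = -1.767900
  f(2.040000) = 1.161600
  x_2 = 2.040000 - 1.161600×(2.040000 - 1.110000)/(1.161600 - (-1.767900))
       = 1.671238
Iteration 2:
  f(2.040000) = 1.161600
  f(1.671238) = -0.206963
  x_3 = 1.671238 - (-0.206963)×(1.671238 - 2.040000)/(-0.206963 - 1.161600)
       = 1.727005
Iteration 3:
  f(1.671238) = -0.206963
  f(1.727005) = -0.017455
  x_4 = 1.727005 - (-0.017455)×(1.727005 - 1.671238)/(-0.017455 - (-0.206963))
       = 1.732141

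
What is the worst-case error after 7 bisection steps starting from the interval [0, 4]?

Bisection error bound: |error| ≤ (b-a)/2^n
|error| ≤ (4 - 0)/2^7 = 4/2^7
|error| ≤ 0.0312500000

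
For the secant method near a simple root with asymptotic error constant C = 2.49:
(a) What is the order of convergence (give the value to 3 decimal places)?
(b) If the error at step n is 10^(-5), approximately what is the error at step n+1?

(a) Secant method has superlinear convergence with order φ = (1+√5)/2 ≈ 1.618.
    This means |e_{n+1}| ≈ C|e_n|^1.618.

(b) With |e_n| = 10^(-5) and C = 2.49:
    |e_{n+1}| ≈ 2.49 × (10^(-5))^1.618 = 2.49 × 10^(-8.09)

(a) ≈ 1.618 (golden ratio); (b) |e_{n+1}| ≈ 2.023e-08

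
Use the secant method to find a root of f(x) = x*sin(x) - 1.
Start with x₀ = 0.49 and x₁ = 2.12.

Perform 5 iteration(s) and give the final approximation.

f(x) = x*sin(x) - 1
x₀ = 0.49, x₁ = 2.12

Secant formula: x_{n+1} = x_n - f(x_n)(x_n - x_{n-1})/(f(x_n) - f(x_{n-1}))

Iteration 1:
  f(0.490000) = -0.769393
  f(2.120000) = 0.808234
  x_2 = 2.120000 - 0.808234×(2.120000 - 0.490000)/(0.808234 - (-0.769393))
       = 1.284935
Iteration 2:
  f(2.120000) = 0.808234
  f(1.284935) = 0.232791
  x_3 = 1.284935 - 0.232791×(1.284935 - 2.120000)/(0.232791 - 0.808234)
       = 0.947115
Iteration 3:
  f(1.284935) = 0.232791
  f(0.947115) = -0.231194
  x_4 = 0.947115 - (-0.231194)×(0.947115 - 1.284935)/(-0.231194 - 0.232791)
       = 1.115444
Iteration 4:
  f(0.947115) = -0.231194
  f(1.115444) = 0.001787
  x_5 = 1.115444 - 0.001787×(1.115444 - 0.947115)/(0.001787 - (-0.231194))
       = 1.114153
Iteration 5:
  f(1.115444) = 0.001787
  f(1.114153) = -0.000006
  x_6 = 1.114153 - (-0.000006)×(1.114153 - 1.115444)/(-0.000006 - 0.001787)
       = 1.114157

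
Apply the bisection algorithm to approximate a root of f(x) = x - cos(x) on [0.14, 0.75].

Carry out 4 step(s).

f(x) = x - cos(x)
Initial interval: [0.14, 0.75]

Iteration 1:
  c_1 = (0.140000 + 0.750000)/2 = 0.445000
  f(c_1) = f(0.445000) = -0.457611
  f(a) × f(c) ≥ 0, new interval: [0.445000, 0.750000]
Iteration 2:
  c_2 = (0.445000 + 0.750000)/2 = 0.597500
  f(c_2) = f(0.597500) = -0.229245
  f(a) × f(c) ≥ 0, new interval: [0.597500, 0.750000]
Iteration 3:
  c_3 = (0.597500 + 0.750000)/2 = 0.673750
  f(c_3) = f(0.673750) = -0.107737
  f(a) × f(c) ≥ 0, new interval: [0.673750, 0.750000]
Iteration 4:
  c_4 = (0.673750 + 0.750000)/2 = 0.711875
  f(c_4) = f(0.711875) = -0.045263
  f(a) × f(c) ≥ 0, new interval: [0.711875, 0.750000]

After 4 iteration(s), the approximation is c_4 = 0.711875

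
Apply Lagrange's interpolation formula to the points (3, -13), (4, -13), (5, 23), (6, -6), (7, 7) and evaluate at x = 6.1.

Lagrange interpolation formula:
P(x) = Σ yᵢ × Lᵢ(x)
where Lᵢ(x) = Π_{j≠i} (x - xⱼ)/(xᵢ - xⱼ)

L_0(6.1) = (6.1 - 4)/(3 - 4) × (6.1 - 5)/(3 - 5) × (6.1 - 6)/(3 - 6) × (6.1 - 7)/(3 - 7) = -0.008662
L_1(6.1) = (6.1 - 3)/(4 - 3) × (6.1 - 5)/(4 - 5) × (6.1 - 6)/(4 - 6) × (6.1 - 7)/(4 - 7) = 0.051150
L_2(6.1) = (6.1 - 3)/(5 - 3) × (6.1 - 4)/(5 - 4) × (6.1 - 6)/(5 - 6) × (6.1 - 7)/(5 - 7) = -0.146475
L_3(6.1) = (6.1 - 3)/(6 - 3) × (6.1 - 4)/(6 - 4) × (6.1 - 5)/(6 - 5) × (6.1 - 7)/(6 - 7) = 1.074150
L_4(6.1) = (6.1 - 3)/(7 - 3) × (6.1 - 4)/(7 - 4) × (6.1 - 5)/(7 - 5) × (6.1 - 6)/(7 - 6) = 0.029837

P(6.1) = (-13)×L_0(6.1) + (-13)×L_1(6.1) + 23×L_2(6.1) + (-6)×L_3(6.1) + 7×L_4(6.1)
P(6.1) = -10.157300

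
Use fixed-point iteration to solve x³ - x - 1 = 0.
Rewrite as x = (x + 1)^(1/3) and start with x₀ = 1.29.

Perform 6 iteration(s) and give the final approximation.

Equation: x³ - x - 1 = 0
Fixed-point form: x = (x + 1)^(1/3)
x₀ = 1.29

x_1 = g(1.290000) = 1.318090
x_2 = g(1.318090) = 1.323458
x_3 = g(1.323458) = 1.324479
x_4 = g(1.324479) = 1.324672
x_5 = g(1.324672) = 1.324709
x_6 = g(1.324709) = 1.324716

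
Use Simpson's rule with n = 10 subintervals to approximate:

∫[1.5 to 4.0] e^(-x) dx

f(x) = e^(-x)
a = 1.5, b = 4.0, n = 10
h = (b - a)/n = 0.250000

Simpson's rule: (h/3)[f(x₀) + 4f(x₁) + 2f(x₂) + ... + f(xₙ)]

x_0 = 1.5000, f(x_0) = 0.223130, coefficient = 1
x_1 = 1.7500, f(x_1) = 0.173774, coefficient = 4
x_2 = 2.0000, f(x_2) = 0.135335, coefficient = 2
x_3 = 2.2500, f(x_3) = 0.105399, coefficient = 4
x_4 = 2.5000, f(x_4) = 0.082085, coefficient = 2
x_5 = 2.7500, f(x_5) = 0.063928, coefficient = 4
x_6 = 3.0000, f(x_6) = 0.049787, coefficient = 2
x_7 = 3.2500, f(x_7) = 0.038774, coefficient = 4
x_8 = 3.5000, f(x_8) = 0.030197, coefficient = 2
x_9 = 3.7500, f(x_9) = 0.023518, coefficient = 4
x_10 = 4.0000, f(x_10) = 0.018316, coefficient = 1

I ≈ (0.250000/3) × 2.457827 = 0.204819
Exact value: 0.204815
Error: 0.000004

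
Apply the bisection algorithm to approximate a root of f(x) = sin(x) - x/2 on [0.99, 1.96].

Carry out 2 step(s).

f(x) = sin(x) - x/2
Initial interval: [0.99, 1.96]

Iteration 1:
  c_1 = (0.990000 + 1.960000)/2 = 1.475000
  f(c_1) = f(1.475000) = 0.257915
  f(a) × f(c) ≥ 0, new interval: [1.475000, 1.960000]
Iteration 2:
  c_2 = (1.475000 + 1.960000)/2 = 1.717500
  f(c_2) = f(1.717500) = 0.130508
  f(a) × f(c) ≥ 0, new interval: [1.717500, 1.960000]

After 2 iteration(s), the approximation is c_2 = 1.717500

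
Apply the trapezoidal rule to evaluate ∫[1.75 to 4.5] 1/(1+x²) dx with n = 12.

f(x) = 1/(1+x²)
a = 1.75, b = 4.5, n = 12
h = (b - a)/n = 0.229167

Trapezoidal rule: (h/2)[f(x₀) + 2f(x₁) + 2f(x₂) + ... + f(xₙ)]

x_0 = 1.7500, f(x_0) = 0.246154, coefficient = 1
x_1 = 1.9792, f(x_1) = 0.203372, coefficient = 2
x_2 = 2.2083, f(x_2) = 0.170162, coefficient = 2
x_3 = 2.4375, f(x_3) = 0.144063, coefficient = 2
x_4 = 2.6667, f(x_4) = 0.123288, coefficient = 2
x_5 = 2.8958, f(x_5) = 0.106543, coefficient = 2
x_6 = 3.1250, f(x_6) = 0.092888, coefficient = 2
x_7 = 3.3542, f(x_7) = 0.081630, coefficient = 2
x_8 = 3.5833, f(x_8) = 0.072253, coefficient = 2
x_9 = 3.8125, f(x_9) = 0.064370, coefficient = 2
x_10 = 4.0417, f(x_10) = 0.057687, coefficient = 2
x_11 = 4.2708, f(x_11) = 0.051975, coefficient = 2
x_12 = 4.5000, f(x_12) = 0.047059, coefficient = 1

I ≈ (0.229167/2) × 2.629675 = 0.301317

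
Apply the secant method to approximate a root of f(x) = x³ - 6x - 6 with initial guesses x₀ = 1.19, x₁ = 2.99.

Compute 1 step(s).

f(x) = x³ - 6x - 6
x₀ = 1.19, x₁ = 2.99

Secant formula: x_{n+1} = x_n - f(x_n)(x_n - x_{n-1})/(f(x_n) - f(x_{n-1}))

Iteration 1:
  f(1.190000) = -11.454841
  f(2.990000) = 2.790899
  x_2 = 2.990000 - 2.790899×(2.990000 - 1.190000)/(2.790899 - (-11.454841))
       = 2.637360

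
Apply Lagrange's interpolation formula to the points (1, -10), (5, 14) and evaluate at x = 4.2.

Lagrange interpolation formula:
P(x) = Σ yᵢ × Lᵢ(x)
where Lᵢ(x) = Π_{j≠i} (x - xⱼ)/(xᵢ - xⱼ)

L_0(4.2) = (4.2 - 5)/(1 - 5) = 0.200000
L_1(4.2) = (4.2 - 1)/(5 - 1) = 0.800000

P(4.2) = (-10)×L_0(4.2) + 14×L_1(4.2)
P(4.2) = 9.200000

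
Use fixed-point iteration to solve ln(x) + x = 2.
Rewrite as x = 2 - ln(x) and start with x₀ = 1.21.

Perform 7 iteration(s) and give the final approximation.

Equation: ln(x) + x = 2
Fixed-point form: x = 2 - ln(x)
x₀ = 1.21

x_1 = g(1.210000) = 1.809380
x_2 = g(1.809380) = 1.407016
x_3 = g(1.407016) = 1.658529
x_4 = g(1.658529) = 1.494069
x_5 = g(1.494069) = 1.598497
x_6 = g(1.598497) = 1.530936
x_7 = g(1.530936) = 1.574120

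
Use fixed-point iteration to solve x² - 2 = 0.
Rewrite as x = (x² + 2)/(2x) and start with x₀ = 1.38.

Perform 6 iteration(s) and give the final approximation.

Equation: x² - 2 = 0
Fixed-point form: x = (x² + 2)/(2x)
x₀ = 1.38

x_1 = g(1.380000) = 1.414638
x_2 = g(1.414638) = 1.414214
x_3 = g(1.414214) = 1.414214
x_4 = g(1.414214) = 1.414214
x_5 = g(1.414214) = 1.414214
x_6 = g(1.414214) = 1.414214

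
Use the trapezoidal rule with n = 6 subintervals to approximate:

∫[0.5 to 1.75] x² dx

f(x) = x²
a = 0.5, b = 1.75, n = 6
h = (b - a)/n = 0.208333

Trapezoidal rule: (h/2)[f(x₀) + 2f(x₁) + 2f(x₂) + ... + f(xₙ)]

x_0 = 0.5000, f(x_0) = 0.250000, coefficient = 1
x_1 = 0.7083, f(x_1) = 0.501736, coefficient = 2
x_2 = 0.9167, f(x_2) = 0.840278, coefficient = 2
x_3 = 1.1250, f(x_3) = 1.265625, coefficient = 2
x_4 = 1.3333, f(x_4) = 1.777778, coefficient = 2
x_5 = 1.5417, f(x_5) = 2.376736, coefficient = 2
x_6 = 1.7500, f(x_6) = 3.062500, coefficient = 1

I ≈ (0.208333/2) × 16.836806 = 1.753834
Exact value: 1.744792
Error: 0.009042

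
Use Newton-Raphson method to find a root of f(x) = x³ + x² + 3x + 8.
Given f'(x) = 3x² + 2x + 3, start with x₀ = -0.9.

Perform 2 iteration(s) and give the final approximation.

f(x) = x³ + x² + 3x + 8
f'(x) = 3x² + 2x + 3
x₀ = -0.9

Newton-Raphson formula: x_{n+1} = x_n - f(x_n)/f'(x_n)

Iteration 1:
  f(-0.900000) = 5.381000
  f'(-0.900000) = 3.630000
  x_1 = -0.900000 - 5.381000/3.630000 = -2.382369
Iteration 2:
  f(-2.382369) = -6.992996
  f'(-2.382369) = 15.262310
  x_2 = -2.382369 - (-6.992996)/15.262310 = -1.924182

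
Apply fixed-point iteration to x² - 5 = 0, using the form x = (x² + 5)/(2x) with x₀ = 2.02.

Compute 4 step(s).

Equation: x² - 5 = 0
Fixed-point form: x = (x² + 5)/(2x)
x₀ = 2.02

x_1 = g(2.020000) = 2.247624
x_2 = g(2.247624) = 2.236098
x_3 = g(2.236098) = 2.236068
x_4 = g(2.236068) = 2.236068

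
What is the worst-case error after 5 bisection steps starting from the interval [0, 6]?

Bisection error bound: |error| ≤ (b-a)/2^n
|error| ≤ (6 - 0)/2^5 = 6/2^5
|error| ≤ 0.1875000000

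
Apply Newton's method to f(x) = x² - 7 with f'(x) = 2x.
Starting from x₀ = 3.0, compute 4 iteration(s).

f(x) = x² - 7
f'(x) = 2x
x₀ = 3.0

Newton-Raphson formula: x_{n+1} = x_n - f(x_n)/f'(x_n)

Iteration 1:
  f(3.000000) = 2.000000
  f'(3.000000) = 6.000000
  x_1 = 3.000000 - 2.000000/6.000000 = 2.666667
Iteration 2:
  f(2.666667) = 0.111111
  f'(2.666667) = 5.333333
  x_2 = 2.666667 - 0.111111/5.333333 = 2.645833
Iteration 3:
  f(2.645833) = 0.000434
  f'(2.645833) = 5.291667
  x_3 = 2.645833 - 0.000434/5.291667 = 2.645751
Iteration 4:
  f(2.645751) = 0.000000
  f'(2.645751) = 5.291503
  x_4 = 2.645751 - 0.000000/5.291503 = 2.645751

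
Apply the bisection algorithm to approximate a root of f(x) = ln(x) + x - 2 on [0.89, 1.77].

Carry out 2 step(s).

f(x) = ln(x) + x - 2
Initial interval: [0.89, 1.77]

Iteration 1:
  c_1 = (0.890000 + 1.770000)/2 = 1.330000
  f(c_1) = f(1.330000) = -0.384821
  f(a) × f(c) ≥ 0, new interval: [1.330000, 1.770000]
Iteration 2:
  c_2 = (1.330000 + 1.770000)/2 = 1.550000
  f(c_2) = f(1.550000) = -0.011745
  f(a) × f(c) ≥ 0, new interval: [1.550000, 1.770000]

After 2 iteration(s), the approximation is c_2 = 1.550000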